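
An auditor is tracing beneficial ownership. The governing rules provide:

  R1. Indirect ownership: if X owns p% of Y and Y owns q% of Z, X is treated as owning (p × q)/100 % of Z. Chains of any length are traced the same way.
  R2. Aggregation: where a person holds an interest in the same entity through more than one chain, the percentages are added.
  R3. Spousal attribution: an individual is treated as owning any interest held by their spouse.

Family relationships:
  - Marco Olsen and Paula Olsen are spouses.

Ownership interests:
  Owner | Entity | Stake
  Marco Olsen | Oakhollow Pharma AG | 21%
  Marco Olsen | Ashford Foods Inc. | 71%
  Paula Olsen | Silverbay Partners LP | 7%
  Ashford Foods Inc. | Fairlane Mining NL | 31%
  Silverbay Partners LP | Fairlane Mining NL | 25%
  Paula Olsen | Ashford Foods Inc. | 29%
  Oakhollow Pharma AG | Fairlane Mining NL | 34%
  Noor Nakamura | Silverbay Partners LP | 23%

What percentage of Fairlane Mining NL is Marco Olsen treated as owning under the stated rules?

39.89%

By spousal attribution (R3), Marco Olsen is treated as also owning Paula Olsen's interest in Ashford Foods Inc, giving 71% + 29% = 100%.
By spousal attribution (R3), Marco Olsen is treated as owning Paula Olsen's 7% interest in Silverbay Partners LP.
Chain via Ashford Foods Inc. (R1): 100% × 31% = 31% of Fairlane Mining NL.
Chain via Oakhollow Pharma AG (R1): 21% × 34% = 7.14% of Fairlane Mining NL.
Chain via Silverbay Partners LP (R1): 7% × 25% = 1.75% of Fairlane Mining NL.
Aggregating (R2): 31% + 7.14% + 1.75% = 39.89%.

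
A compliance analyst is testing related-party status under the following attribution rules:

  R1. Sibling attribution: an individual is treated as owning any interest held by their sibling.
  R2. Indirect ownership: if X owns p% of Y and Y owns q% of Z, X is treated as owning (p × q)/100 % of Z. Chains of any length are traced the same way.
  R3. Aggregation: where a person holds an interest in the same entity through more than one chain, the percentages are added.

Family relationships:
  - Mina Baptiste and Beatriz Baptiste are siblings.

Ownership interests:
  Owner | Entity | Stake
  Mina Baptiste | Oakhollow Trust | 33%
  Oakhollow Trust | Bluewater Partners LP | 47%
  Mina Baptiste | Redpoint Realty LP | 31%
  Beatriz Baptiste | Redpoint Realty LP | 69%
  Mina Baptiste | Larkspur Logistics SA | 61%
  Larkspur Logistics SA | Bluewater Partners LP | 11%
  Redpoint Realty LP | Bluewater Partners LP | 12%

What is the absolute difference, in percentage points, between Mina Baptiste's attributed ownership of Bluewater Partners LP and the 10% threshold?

24.22

By sibling attribution (R1), Mina Baptiste is treated as also owning Beatriz Baptiste's interest in Redpoint Realty LP, giving 31% + 69% = 100%.
Chain via Oakhollow Trust (R2): 33% × 47% = 15.51% of Bluewater Partners LP.
Chain via Redpoint Realty LP (R2): 100% × 12% = 12% of Bluewater Partners LP.
Chain via Larkspur Logistics SA (R2): 61% × 11% = 6.71% of Bluewater Partners LP.
Aggregating (R3): 15.51% + 12% + 6.71% = 34.22%.
34.22% exceeds the 10% threshold by 24.22 percentage points.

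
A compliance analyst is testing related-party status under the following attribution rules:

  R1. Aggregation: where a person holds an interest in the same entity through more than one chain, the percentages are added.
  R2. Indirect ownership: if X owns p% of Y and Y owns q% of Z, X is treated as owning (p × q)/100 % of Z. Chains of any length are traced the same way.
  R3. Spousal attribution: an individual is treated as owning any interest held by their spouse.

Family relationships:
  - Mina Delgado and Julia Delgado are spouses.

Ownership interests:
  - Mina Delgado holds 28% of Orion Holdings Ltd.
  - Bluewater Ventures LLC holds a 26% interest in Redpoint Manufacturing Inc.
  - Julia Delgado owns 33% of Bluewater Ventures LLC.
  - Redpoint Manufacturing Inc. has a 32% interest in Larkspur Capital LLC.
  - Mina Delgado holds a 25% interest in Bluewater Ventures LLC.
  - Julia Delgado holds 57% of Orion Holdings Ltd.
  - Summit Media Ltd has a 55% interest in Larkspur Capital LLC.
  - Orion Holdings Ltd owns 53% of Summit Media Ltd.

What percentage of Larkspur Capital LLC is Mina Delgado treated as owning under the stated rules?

By spousal attribution (R3), Mina Delgado is treated as also owning Julia Delgado's interest in Bluewater Ventures LLC, giving 25% + 33% = 58%.
By spousal attribution (R3), Mina Delgado is treated as also owning Julia Delgado's interest in Orion Holdings Ltd, giving 28% + 57% = 85%.
Chain via Bluewater Ventures LLC → Redpoint Manufacturing Inc. (R2): 58% × 26% × 32% = 4.8256% of Larkspur Capital LLC.
Chain via Orion Holdings Ltd → Summit Media Ltd (R2): 85% × 53% × 55% = 24.7775% of Larkspur Capital LLC.
Aggregating (R1): 4.8256% + 24.7775% = 29.6031%.

29.6031%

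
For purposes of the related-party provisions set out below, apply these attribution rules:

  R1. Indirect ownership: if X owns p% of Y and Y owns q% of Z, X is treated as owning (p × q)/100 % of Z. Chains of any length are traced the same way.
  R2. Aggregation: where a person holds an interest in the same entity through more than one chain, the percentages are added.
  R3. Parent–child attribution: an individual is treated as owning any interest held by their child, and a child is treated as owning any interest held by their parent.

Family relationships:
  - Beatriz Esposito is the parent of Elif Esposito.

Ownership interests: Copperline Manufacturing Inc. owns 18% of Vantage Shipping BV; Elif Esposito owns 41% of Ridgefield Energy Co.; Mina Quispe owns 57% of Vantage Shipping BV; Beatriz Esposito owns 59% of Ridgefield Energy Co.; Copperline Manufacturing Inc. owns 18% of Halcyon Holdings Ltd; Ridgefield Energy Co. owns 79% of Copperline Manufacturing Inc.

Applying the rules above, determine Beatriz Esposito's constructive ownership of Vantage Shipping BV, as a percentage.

By parent–child attribution (R3), Beatriz Esposito is treated as also owning Elif Esposito's interest in Ridgefield Energy Co, giving 59% + 41% = 100%.
Chain via Ridgefield Energy Co. → Copperline Manufacturing Inc. (R1): 100% × 79% × 18% = 14.22% of Vantage Shipping BV.

14.22%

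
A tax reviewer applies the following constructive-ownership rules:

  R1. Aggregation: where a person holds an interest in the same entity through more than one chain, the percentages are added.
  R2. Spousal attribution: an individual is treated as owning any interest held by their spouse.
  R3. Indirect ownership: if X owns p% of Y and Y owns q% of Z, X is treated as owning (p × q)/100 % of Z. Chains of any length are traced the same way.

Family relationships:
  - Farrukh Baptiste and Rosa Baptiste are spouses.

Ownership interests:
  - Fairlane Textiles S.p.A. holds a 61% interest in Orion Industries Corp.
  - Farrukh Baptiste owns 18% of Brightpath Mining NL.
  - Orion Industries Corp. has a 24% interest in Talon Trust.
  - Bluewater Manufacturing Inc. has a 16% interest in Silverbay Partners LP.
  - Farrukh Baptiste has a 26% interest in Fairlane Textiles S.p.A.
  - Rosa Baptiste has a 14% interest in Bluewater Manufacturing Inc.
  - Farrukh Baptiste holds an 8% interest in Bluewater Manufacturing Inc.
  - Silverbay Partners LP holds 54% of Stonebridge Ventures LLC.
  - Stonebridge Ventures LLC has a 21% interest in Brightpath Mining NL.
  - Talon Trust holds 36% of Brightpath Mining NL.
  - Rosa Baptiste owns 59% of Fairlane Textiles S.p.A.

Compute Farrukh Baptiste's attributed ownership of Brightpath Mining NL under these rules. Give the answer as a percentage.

By spousal attribution (R2), Farrukh Baptiste is treated as also owning Rosa Baptiste's interest in Fairlane Textiles S.p.A, giving 26% + 59% = 85%.
By spousal attribution (R2), Farrukh Baptiste is treated as also owning Rosa Baptiste's interest in Bluewater Manufacturing Inc, giving 8% + 14% = 22%.
Chain via Fairlane Textiles S.p.A. → Orion Industries Corp. → Talon Trust (R3): 85% × 61% × 24% × 36% = 4.47984% of Brightpath Mining NL.
Chain via Bluewater Manufacturing Inc. → Silverbay Partners LP → Stonebridge Ventures LLC (R3): 22% × 16% × 54% × 21% = 0.399168% of Brightpath Mining NL.
Direct interest in Brightpath Mining NL: 18%.
Aggregating (R1): 4.47984% + 0.399168% + 18% = 22.879008%.

22.879008%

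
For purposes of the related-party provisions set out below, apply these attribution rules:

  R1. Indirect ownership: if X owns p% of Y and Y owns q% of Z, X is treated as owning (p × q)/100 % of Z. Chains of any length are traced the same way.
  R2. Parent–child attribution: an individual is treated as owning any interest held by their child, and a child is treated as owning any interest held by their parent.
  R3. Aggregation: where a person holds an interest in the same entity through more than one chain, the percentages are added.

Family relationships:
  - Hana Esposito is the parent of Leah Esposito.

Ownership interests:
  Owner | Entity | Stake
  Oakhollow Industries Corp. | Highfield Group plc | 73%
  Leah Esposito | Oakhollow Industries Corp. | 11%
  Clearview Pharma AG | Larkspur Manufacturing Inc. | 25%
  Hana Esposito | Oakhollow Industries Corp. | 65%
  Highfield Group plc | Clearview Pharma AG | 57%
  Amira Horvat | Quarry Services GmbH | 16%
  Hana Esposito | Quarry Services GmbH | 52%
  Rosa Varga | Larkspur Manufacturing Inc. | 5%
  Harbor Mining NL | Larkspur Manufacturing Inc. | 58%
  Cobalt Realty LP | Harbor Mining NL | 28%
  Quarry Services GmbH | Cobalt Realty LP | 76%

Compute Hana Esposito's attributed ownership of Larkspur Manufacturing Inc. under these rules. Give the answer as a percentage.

By parent–child attribution (R2), Hana Esposito is treated as also owning Leah Esposito's interest in Oakhollow Industries Corp, giving 65% + 11% = 76%.
Chain via Quarry Services GmbH → Cobalt Realty LP → Harbor Mining NL (R1): 52% × 76% × 28% × 58% = 6.418048% of Larkspur Manufacturing Inc.
Chain via Oakhollow Industries Corp. → Highfield Group plc → Clearview Pharma AG (R1): 76% × 73% × 57% × 25% = 7.9059% of Larkspur Manufacturing Inc.
Aggregating (R3): 6.418048% + 7.9059% = 14.323948%.

14.323948%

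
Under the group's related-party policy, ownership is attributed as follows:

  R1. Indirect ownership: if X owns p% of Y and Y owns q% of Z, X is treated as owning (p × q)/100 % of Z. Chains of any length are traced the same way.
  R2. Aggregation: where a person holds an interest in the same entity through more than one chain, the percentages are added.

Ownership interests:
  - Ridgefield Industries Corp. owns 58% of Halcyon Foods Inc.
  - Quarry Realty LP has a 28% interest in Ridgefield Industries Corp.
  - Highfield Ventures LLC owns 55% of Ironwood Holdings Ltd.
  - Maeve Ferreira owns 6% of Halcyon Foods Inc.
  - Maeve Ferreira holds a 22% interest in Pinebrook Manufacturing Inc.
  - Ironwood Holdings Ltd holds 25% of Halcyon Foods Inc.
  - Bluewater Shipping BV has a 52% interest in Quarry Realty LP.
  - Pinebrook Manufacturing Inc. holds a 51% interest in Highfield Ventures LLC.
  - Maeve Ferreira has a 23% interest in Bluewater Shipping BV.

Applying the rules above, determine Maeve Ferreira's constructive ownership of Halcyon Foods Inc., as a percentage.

Chain via Bluewater Shipping BV → Quarry Realty LP → Ridgefield Industries Corp. (R1): 23% × 52% × 28% × 58% = 1.942304% of Halcyon Foods Inc.
Chain via Pinebrook Manufacturing Inc. → Highfield Ventures LLC → Ironwood Holdings Ltd (R1): 22% × 51% × 55% × 25% = 1.54275% of Halcyon Foods Inc.
Direct interest in Halcyon Foods Inc: 6%.
Aggregating (R2): 1.942304% + 1.54275% + 6% = 9.485054%.

9.485054%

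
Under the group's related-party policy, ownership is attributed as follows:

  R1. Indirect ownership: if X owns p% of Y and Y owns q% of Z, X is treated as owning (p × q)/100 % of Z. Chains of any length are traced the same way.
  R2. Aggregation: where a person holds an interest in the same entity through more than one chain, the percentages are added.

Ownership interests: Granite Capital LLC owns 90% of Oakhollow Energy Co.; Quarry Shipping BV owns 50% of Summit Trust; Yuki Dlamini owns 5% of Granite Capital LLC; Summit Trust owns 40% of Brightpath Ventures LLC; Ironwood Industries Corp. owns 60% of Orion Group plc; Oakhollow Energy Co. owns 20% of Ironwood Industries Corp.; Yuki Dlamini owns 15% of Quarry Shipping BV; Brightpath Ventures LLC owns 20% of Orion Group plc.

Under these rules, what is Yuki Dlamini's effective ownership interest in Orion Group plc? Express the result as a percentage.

1.14%

Chain via Granite Capital LLC → Oakhollow Energy Co. → Ironwood Industries Corp. (R1): 5% × 90% × 20% × 60% = 0.54% of Orion Group plc.
Chain via Quarry Shipping BV → Summit Trust → Brightpath Ventures LLC (R1): 15% × 50% × 40% × 20% = 0.6% of Orion Group plc.
Aggregating (R2): 0.54% + 0.6% = 1.14%.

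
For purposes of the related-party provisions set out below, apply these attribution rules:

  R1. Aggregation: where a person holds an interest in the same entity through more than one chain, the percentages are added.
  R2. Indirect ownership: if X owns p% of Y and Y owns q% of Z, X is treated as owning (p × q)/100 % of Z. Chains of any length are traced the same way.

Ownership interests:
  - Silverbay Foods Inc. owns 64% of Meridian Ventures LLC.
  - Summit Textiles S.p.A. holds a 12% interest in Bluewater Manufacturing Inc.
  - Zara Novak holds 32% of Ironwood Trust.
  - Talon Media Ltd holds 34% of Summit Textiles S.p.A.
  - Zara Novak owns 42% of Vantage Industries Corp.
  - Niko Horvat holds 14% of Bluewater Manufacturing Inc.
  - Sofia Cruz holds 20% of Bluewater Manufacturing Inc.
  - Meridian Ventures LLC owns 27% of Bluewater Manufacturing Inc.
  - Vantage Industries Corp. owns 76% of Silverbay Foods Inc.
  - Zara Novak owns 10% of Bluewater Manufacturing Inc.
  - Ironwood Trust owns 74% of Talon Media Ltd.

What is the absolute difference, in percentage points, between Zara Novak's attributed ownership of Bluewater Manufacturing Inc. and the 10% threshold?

6.48192

Chain via Ironwood Trust → Talon Media Ltd → Summit Textiles S.p.A. (R2): 32% × 74% × 34% × 12% = 0.966144% of Bluewater Manufacturing Inc.
Chain via Vantage Industries Corp. → Silverbay Foods Inc. → Meridian Ventures LLC (R2): 42% × 76% × 64% × 27% = 5.515776% of Bluewater Manufacturing Inc.
Direct interest in Bluewater Manufacturing Inc: 10%.
Aggregating (R1): 0.966144% + 5.515776% + 10% = 16.48192%.
16.48192% exceeds the 10% threshold by 6.48192 percentage points.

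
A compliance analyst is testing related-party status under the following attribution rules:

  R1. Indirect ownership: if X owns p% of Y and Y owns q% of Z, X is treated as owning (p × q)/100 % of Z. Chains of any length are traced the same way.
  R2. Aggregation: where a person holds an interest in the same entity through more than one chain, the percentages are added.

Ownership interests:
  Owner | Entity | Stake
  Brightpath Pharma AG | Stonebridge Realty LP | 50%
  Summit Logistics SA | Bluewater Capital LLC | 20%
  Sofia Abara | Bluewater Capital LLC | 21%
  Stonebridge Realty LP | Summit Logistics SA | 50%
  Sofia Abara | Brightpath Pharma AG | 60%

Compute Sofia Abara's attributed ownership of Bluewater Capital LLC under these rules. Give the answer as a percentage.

24%

Chain via Brightpath Pharma AG → Stonebridge Realty LP → Summit Logistics SA (R1): 60% × 50% × 50% × 20% = 3% of Bluewater Capital LLC.
Direct interest in Bluewater Capital LLC: 21%.
Aggregating (R2): 3% + 21% = 24%.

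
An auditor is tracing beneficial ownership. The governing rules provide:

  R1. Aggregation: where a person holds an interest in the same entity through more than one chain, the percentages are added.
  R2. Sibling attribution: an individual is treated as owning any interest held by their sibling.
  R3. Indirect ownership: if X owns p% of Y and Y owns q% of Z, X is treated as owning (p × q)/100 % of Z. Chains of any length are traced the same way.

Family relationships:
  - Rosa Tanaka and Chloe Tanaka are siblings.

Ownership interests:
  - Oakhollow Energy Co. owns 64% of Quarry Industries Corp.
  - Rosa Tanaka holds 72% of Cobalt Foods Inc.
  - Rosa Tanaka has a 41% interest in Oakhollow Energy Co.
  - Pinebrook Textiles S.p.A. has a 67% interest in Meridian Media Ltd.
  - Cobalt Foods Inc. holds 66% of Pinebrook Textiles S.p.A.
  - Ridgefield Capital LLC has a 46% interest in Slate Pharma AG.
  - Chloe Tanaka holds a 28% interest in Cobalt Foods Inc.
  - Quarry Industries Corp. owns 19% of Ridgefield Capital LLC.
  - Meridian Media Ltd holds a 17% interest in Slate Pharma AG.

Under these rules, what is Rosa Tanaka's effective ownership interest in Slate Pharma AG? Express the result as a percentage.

9.810776%

By sibling attribution (R2), Rosa Tanaka is treated as also owning Chloe Tanaka's interest in Cobalt Foods Inc, giving 72% + 28% = 100%.
Chain via Cobalt Foods Inc. → Pinebrook Textiles S.p.A. → Meridian Media Ltd (R3): 100% × 66% × 67% × 17% = 7.5174% of Slate Pharma AG.
Chain via Oakhollow Energy Co. → Quarry Industries Corp. → Ridgefield Capital LLC (R3): 41% × 64% × 19% × 46% = 2.293376% of Slate Pharma AG.
Aggregating (R1): 7.5174% + 2.293376% = 9.810776%.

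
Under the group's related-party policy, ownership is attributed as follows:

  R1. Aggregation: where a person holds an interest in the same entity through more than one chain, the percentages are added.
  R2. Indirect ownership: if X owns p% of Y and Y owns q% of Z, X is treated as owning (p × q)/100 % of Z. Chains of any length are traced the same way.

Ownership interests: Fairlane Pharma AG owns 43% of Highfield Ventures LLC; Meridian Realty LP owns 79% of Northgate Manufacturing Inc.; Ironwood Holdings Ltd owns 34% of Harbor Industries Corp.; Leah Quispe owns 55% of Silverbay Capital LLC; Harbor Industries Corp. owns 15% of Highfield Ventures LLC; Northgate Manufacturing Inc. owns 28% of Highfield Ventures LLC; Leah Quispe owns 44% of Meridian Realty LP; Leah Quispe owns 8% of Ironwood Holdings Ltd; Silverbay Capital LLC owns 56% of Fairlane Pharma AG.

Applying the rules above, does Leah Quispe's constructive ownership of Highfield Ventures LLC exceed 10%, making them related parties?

Yes

Chain via Ironwood Holdings Ltd → Harbor Industries Corp. (R2): 8% × 34% × 15% = 0.408% of Highfield Ventures LLC.
Chain via Meridian Realty LP → Northgate Manufacturing Inc. (R2): 44% × 79% × 28% = 9.7328% of Highfield Ventures LLC.
Chain via Silverbay Capital LLC → Fairlane Pharma AG (R2): 55% × 56% × 43% = 13.244% of Highfield Ventures LLC.
Aggregating (R1): 0.408% + 9.7328% + 13.244% = 23.3848%.
23.3848% exceeds the 10% threshold, so Leah is a related party to Highfield Ventures LLC.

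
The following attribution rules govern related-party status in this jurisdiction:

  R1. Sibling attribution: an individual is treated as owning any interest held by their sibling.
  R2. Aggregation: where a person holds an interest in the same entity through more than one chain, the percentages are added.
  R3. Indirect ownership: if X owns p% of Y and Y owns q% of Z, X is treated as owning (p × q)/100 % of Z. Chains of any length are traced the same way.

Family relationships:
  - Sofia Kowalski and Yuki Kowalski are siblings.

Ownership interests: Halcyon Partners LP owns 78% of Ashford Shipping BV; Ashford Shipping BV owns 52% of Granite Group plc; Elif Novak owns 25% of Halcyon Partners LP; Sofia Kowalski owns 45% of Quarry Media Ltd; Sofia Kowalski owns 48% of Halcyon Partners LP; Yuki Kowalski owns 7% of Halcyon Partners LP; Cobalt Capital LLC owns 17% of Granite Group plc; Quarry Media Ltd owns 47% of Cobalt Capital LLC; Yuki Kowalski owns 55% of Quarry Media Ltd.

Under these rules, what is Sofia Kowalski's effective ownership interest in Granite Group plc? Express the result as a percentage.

30.298%

By sibling attribution (R1), Sofia Kowalski is treated as also owning Yuki Kowalski's interest in Halcyon Partners LP, giving 48% + 7% = 55%.
By sibling attribution (R1), Sofia Kowalski is treated as also owning Yuki Kowalski's interest in Quarry Media Ltd, giving 45% + 55% = 100%.
Chain via Halcyon Partners LP → Ashford Shipping BV (R3): 55% × 78% × 52% = 22.308% of Granite Group plc.
Chain via Quarry Media Ltd → Cobalt Capital LLC (R3): 100% × 47% × 17% = 7.99% of Granite Group plc.
Aggregating (R2): 22.308% + 7.99% = 30.298%.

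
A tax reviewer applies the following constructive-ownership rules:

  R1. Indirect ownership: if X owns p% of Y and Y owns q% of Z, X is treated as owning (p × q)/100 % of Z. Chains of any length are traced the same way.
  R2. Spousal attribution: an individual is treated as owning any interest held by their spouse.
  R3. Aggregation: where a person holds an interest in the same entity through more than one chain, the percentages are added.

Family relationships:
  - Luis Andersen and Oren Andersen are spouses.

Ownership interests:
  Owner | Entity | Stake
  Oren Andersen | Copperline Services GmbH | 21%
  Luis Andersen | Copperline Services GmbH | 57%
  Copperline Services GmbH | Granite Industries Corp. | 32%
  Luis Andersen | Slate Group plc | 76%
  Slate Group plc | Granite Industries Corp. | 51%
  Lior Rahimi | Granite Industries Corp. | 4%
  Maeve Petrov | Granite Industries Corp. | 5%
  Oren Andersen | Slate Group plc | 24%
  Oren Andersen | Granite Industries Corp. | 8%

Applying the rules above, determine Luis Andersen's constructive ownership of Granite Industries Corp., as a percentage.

83.96%

By spousal attribution (R2), Luis Andersen is treated as also owning Oren Andersen's interest in Slate Group plc, giving 76% + 24% = 100%.
By spousal attribution (R2), Luis Andersen is treated as also owning Oren Andersen's interest in Copperline Services GmbH, giving 57% + 21% = 78%.
By spousal attribution (R2), Luis Andersen is treated as owning Oren Andersen's 8% interest in Granite Industries Corp.
Chain via Slate Group plc (R1): 100% × 51% = 51% of Granite Industries Corp.
Chain via Copperline Services GmbH (R1): 78% × 32% = 24.96% of Granite Industries Corp.
Direct interest in Granite Industries Corp: 8%.
Aggregating (R3): 51% + 24.96% + 8% = 83.96%.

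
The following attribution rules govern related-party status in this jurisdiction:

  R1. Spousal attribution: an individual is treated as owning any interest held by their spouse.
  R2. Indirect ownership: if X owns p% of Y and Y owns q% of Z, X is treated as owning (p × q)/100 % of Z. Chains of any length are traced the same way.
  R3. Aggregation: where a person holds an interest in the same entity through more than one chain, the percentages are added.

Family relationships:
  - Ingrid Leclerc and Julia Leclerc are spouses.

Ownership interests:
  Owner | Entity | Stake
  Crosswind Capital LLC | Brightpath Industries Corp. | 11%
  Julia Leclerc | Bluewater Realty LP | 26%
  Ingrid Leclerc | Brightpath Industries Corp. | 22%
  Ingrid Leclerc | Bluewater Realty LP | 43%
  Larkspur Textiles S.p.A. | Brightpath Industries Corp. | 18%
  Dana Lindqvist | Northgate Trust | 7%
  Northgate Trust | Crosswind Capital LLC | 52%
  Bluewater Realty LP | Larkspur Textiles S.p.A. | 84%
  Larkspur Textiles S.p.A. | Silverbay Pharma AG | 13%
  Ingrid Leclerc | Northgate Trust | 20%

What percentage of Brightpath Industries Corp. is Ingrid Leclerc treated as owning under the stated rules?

33.5768%

By spousal attribution (R1), Ingrid Leclerc is treated as also owning Julia Leclerc's interest in Bluewater Realty LP, giving 43% + 26% = 69%.
Chain via Northgate Trust → Crosswind Capital LLC (R2): 20% × 52% × 11% = 1.144% of Brightpath Industries Corp.
Chain via Bluewater Realty LP → Larkspur Textiles S.p.A. (R2): 69% × 84% × 18% = 10.4328% of Brightpath Industries Corp.
Direct interest in Brightpath Industries Corp: 22%.
Aggregating (R3): 1.144% + 10.4328% + 22% = 33.5768%.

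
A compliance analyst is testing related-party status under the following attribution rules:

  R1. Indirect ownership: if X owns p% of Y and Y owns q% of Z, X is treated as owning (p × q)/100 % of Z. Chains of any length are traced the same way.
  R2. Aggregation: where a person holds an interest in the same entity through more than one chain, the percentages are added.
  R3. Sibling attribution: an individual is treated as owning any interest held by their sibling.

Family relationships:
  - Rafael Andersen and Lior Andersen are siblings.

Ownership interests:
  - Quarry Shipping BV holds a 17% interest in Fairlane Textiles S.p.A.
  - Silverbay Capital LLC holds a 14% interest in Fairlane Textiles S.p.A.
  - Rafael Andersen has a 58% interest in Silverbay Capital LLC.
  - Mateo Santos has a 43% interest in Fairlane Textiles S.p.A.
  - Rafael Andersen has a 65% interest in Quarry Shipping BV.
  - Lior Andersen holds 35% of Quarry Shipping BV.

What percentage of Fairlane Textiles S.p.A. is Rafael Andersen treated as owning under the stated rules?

By sibling attribution (R3), Rafael Andersen is treated as also owning Lior Andersen's interest in Quarry Shipping BV, giving 65% + 35% = 100%.
Chain via Quarry Shipping BV (R1): 100% × 17% = 17% of Fairlane Textiles S.p.A.
Chain via Silverbay Capital LLC (R1): 58% × 14% = 8.12% of Fairlane Textiles S.p.A.
Aggregating (R2): 17% + 8.12% = 25.12%.

25.12%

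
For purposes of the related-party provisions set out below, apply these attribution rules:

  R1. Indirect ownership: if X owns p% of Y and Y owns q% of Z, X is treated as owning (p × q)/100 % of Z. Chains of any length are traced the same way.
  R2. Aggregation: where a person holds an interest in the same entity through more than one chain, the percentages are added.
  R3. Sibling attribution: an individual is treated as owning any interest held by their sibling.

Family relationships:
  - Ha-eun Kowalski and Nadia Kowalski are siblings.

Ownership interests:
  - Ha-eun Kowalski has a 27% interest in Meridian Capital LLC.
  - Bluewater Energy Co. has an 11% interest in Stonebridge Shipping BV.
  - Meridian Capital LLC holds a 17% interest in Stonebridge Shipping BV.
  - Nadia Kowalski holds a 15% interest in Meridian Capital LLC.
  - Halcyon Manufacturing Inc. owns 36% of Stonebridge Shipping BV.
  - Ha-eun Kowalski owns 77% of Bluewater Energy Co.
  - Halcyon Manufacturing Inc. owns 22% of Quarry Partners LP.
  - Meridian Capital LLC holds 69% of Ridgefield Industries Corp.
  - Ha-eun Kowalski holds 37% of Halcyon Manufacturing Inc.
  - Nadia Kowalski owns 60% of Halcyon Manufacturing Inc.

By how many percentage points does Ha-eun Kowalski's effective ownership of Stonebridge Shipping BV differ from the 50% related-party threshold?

0.53

By sibling attribution (R3), Ha-eun Kowalski is treated as also owning Nadia Kowalski's interest in Halcyon Manufacturing Inc, giving 37% + 60% = 97%.
By sibling attribution (R3), Ha-eun Kowalski is treated as also owning Nadia Kowalski's interest in Meridian Capital LLC, giving 27% + 15% = 42%.
Chain via Halcyon Manufacturing Inc. (R1): 97% × 36% = 34.92% of Stonebridge Shipping BV.
Chain via Bluewater Energy Co. (R1): 77% × 11% = 8.47% of Stonebridge Shipping BV.
Chain via Meridian Capital LLC (R1): 42% × 17% = 7.14% of Stonebridge Shipping BV.
Aggregating (R2): 34.92% + 8.47% + 7.14% = 50.53%.
50.53% exceeds the 50% threshold by 0.53 percentage points.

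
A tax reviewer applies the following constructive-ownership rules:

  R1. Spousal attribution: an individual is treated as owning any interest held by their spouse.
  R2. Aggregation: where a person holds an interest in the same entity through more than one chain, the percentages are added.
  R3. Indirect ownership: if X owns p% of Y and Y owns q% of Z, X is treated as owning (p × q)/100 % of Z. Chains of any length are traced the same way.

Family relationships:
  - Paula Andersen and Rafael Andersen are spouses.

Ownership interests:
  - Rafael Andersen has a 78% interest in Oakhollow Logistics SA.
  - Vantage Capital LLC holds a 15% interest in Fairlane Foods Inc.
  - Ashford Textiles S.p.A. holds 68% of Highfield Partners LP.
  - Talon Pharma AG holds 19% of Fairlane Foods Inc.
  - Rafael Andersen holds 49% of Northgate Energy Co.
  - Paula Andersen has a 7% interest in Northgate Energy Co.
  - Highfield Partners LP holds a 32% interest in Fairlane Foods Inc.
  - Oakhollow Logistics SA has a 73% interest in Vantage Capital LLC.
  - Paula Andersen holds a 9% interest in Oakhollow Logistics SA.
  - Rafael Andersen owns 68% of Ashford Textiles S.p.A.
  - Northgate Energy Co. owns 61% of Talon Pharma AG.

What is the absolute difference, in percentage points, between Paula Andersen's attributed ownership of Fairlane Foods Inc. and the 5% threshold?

25.8137

By spousal attribution (R1), Paula Andersen is treated as also owning Rafael Andersen's interest in Northgate Energy Co, giving 7% + 49% = 56%.
By spousal attribution (R1), Paula Andersen is treated as also owning Rafael Andersen's interest in Oakhollow Logistics SA, giving 9% + 78% = 87%.
By spousal attribution (R1), Paula Andersen is treated as owning Rafael Andersen's 68% interest in Ashford Textiles S.p.A.
Chain via Northgate Energy Co. → Talon Pharma AG (R3): 56% × 61% × 19% = 6.4904% of Fairlane Foods Inc.
Chain via Oakhollow Logistics SA → Vantage Capital LLC (R3): 87% × 73% × 15% = 9.5265% of Fairlane Foods Inc.
Chain via Ashford Textiles S.p.A. → Highfield Partners LP (R3): 68% × 68% × 32% = 14.7968% of Fairlane Foods Inc.
Aggregating (R2): 6.4904% + 9.5265% + 14.7968% = 30.8137%.
30.8137% exceeds the 5% threshold by 25.8137 percentage points.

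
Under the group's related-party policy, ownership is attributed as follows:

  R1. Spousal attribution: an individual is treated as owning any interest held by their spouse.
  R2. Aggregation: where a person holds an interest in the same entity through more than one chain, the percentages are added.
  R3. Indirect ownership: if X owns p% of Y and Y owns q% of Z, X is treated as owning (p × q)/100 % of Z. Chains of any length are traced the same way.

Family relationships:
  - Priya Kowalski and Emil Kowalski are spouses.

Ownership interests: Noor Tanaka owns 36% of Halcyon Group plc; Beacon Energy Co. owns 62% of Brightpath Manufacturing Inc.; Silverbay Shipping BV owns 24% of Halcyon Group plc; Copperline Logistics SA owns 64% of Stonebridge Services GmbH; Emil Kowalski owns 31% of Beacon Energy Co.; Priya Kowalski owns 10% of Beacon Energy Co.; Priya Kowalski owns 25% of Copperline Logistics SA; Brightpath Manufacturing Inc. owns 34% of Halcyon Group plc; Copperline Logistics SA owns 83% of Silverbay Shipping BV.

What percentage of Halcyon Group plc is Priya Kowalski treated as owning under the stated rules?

13.6228%

By spousal attribution (R1), Priya Kowalski is treated as also owning Emil Kowalski's interest in Beacon Energy Co, giving 10% + 31% = 41%.
Chain via Beacon Energy Co. → Brightpath Manufacturing Inc. (R3): 41% × 62% × 34% = 8.6428% of Halcyon Group plc.
Chain via Copperline Logistics SA → Silverbay Shipping BV (R3): 25% × 83% × 24% = 4.98% of Halcyon Group plc.
Aggregating (R2): 8.6428% + 4.98% = 13.6228%.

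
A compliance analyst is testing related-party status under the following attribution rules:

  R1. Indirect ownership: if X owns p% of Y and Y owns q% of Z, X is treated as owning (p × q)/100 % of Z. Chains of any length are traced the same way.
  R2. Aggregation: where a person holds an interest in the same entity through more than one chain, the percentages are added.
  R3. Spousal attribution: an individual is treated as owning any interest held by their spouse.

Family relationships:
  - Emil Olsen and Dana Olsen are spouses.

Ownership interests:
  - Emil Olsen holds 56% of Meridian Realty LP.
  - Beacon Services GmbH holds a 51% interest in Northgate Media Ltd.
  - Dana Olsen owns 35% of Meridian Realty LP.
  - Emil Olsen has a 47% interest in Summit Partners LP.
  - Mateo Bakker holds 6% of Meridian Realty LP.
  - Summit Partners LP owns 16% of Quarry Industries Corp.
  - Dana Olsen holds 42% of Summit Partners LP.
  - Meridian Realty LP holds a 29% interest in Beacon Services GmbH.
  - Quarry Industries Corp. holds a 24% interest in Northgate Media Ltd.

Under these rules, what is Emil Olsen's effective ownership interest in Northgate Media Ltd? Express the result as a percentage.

By spousal attribution (R3), Emil Olsen is treated as also owning Dana Olsen's interest in Summit Partners LP, giving 47% + 42% = 89%.
By spousal attribution (R3), Emil Olsen is treated as also owning Dana Olsen's interest in Meridian Realty LP, giving 56% + 35% = 91%.
Chain via Summit Partners LP → Quarry Industries Corp. (R1): 89% × 16% × 24% = 3.4176% of Northgate Media Ltd.
Chain via Meridian Realty LP → Beacon Services GmbH (R1): 91% × 29% × 51% = 13.4589% of Northgate Media Ltd.
Aggregating (R2): 3.4176% + 13.4589% = 16.8765%.

16.8765%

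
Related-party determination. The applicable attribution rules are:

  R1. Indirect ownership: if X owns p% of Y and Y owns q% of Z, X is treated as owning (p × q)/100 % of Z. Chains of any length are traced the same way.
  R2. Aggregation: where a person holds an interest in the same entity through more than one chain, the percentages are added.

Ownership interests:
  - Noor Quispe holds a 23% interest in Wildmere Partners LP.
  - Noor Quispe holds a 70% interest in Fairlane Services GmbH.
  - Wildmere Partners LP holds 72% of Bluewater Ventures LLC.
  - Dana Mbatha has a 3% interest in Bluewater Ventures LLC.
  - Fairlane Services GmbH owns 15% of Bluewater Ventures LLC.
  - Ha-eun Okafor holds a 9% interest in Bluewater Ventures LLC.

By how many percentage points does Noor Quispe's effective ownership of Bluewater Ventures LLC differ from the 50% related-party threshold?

Chain via Wildmere Partners LP (R1): 23% × 72% = 16.56% of Bluewater Ventures LLC.
Chain via Fairlane Services GmbH (R1): 70% × 15% = 10.5% of Bluewater Ventures LLC.
Aggregating (R2): 16.56% + 10.5% = 27.06%.
27.06% falls short of the 50% threshold by 22.94 percentage points.

22.94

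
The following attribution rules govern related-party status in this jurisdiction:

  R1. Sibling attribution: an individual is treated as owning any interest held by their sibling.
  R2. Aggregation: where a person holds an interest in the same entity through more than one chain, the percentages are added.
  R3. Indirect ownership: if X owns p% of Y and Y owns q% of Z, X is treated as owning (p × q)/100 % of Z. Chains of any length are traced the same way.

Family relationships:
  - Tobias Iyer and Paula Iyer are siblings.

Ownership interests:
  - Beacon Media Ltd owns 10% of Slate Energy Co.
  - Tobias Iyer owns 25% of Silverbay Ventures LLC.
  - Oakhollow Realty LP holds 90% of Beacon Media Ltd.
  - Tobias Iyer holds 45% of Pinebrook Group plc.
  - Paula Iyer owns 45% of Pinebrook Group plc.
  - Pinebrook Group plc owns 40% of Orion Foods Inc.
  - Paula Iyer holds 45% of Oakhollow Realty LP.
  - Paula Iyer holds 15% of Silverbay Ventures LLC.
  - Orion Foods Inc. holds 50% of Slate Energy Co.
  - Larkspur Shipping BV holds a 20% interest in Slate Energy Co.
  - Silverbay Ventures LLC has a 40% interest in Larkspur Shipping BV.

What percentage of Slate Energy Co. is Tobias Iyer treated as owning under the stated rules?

25.25%

By sibling attribution (R1), Tobias Iyer is treated as also owning Paula Iyer's interest in Pinebrook Group plc, giving 45% + 45% = 90%.
By sibling attribution (R1), Tobias Iyer is treated as also owning Paula Iyer's interest in Silverbay Ventures LLC, giving 25% + 15% = 40%.
By sibling attribution (R1), Tobias Iyer is treated as owning Paula Iyer's 45% interest in Oakhollow Realty LP.
Chain via Pinebrook Group plc → Orion Foods Inc. (R3): 90% × 40% × 50% = 18% of Slate Energy Co.
Chain via Silverbay Ventures LLC → Larkspur Shipping BV (R3): 40% × 40% × 20% = 3.2% of Slate Energy Co.
Chain via Oakhollow Realty LP → Beacon Media Ltd (R3): 45% × 90% × 10% = 4.05% of Slate Energy Co.
Aggregating (R2): 18% + 3.2% + 4.05% = 25.25%.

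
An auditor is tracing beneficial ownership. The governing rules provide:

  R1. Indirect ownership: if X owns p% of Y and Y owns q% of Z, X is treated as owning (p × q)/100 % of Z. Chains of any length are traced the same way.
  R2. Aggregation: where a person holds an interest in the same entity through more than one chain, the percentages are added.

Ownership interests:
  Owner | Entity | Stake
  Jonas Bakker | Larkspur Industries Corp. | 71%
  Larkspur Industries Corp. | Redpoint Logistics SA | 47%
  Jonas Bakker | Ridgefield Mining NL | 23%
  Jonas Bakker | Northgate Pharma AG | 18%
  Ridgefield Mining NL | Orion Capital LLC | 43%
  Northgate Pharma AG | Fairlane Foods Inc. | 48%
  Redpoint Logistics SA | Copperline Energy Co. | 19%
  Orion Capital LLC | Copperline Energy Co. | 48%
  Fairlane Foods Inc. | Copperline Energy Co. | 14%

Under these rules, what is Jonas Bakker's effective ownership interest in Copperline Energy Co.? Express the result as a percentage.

Chain via Northgate Pharma AG → Fairlane Foods Inc. (R1): 18% × 48% × 14% = 1.2096% of Copperline Energy Co.
Chain via Ridgefield Mining NL → Orion Capital LLC (R1): 23% × 43% × 48% = 4.7472% of Copperline Energy Co.
Chain via Larkspur Industries Corp. → Redpoint Logistics SA (R1): 71% × 47% × 19% = 6.3403% of Copperline Energy Co.
Aggregating (R2): 1.2096% + 4.7472% + 6.3403% = 12.2971%.

12.2971%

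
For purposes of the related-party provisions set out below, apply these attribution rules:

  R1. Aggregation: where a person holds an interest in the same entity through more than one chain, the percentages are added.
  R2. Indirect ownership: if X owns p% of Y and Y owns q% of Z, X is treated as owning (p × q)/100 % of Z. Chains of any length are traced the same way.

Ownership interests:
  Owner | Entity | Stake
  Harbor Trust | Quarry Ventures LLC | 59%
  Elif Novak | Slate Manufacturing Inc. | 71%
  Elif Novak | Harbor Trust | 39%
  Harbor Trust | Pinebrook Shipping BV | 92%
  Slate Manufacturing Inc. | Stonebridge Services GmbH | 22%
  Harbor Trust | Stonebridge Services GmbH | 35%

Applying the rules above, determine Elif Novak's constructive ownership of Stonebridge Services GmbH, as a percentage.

Chain via Harbor Trust (R2): 39% × 35% = 13.65% of Stonebridge Services GmbH.
Chain via Slate Manufacturing Inc. (R2): 71% × 22% = 15.62% of Stonebridge Services GmbH.
Aggregating (R1): 13.65% + 15.62% = 29.27%.

29.27%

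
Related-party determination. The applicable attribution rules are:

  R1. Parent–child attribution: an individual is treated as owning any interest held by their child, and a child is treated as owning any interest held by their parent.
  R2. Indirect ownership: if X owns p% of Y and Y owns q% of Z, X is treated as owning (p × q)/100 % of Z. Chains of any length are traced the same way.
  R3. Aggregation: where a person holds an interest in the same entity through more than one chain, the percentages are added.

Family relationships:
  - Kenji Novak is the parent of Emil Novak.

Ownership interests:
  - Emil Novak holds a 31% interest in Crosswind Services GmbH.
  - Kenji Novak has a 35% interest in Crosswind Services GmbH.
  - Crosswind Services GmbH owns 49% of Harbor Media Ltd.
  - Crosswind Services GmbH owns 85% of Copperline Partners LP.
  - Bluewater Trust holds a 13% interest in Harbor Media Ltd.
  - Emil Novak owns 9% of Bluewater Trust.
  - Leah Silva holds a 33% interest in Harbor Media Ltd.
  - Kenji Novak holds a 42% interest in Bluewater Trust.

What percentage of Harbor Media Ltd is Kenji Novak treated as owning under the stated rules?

By parent–child attribution (R1), Kenji Novak is treated as also owning Emil Novak's interest in Bluewater Trust, giving 42% + 9% = 51%.
By parent–child attribution (R1), Kenji Novak is treated as also owning Emil Novak's interest in Crosswind Services GmbH, giving 35% + 31% = 66%.
Chain via Bluewater Trust (R2): 51% × 13% = 6.63% of Harbor Media Ltd.
Chain via Crosswind Services GmbH (R2): 66% × 49% = 32.34% of Harbor Media Ltd.
Aggregating (R3): 6.63% + 32.34% = 38.97%.

38.97%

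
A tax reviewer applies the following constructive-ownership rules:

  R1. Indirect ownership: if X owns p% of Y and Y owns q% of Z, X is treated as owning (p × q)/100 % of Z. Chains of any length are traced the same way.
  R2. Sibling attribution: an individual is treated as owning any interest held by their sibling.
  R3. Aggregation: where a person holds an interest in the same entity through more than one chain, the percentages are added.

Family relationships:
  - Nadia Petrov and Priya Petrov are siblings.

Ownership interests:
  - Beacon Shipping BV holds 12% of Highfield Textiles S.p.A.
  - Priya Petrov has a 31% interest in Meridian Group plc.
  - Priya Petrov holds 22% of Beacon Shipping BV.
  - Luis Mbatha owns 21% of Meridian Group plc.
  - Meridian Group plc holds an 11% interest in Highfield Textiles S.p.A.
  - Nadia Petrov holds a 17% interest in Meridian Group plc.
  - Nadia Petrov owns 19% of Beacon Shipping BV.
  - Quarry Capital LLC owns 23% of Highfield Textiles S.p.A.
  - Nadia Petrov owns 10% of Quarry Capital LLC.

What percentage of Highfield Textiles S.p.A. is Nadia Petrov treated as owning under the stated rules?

By sibling attribution (R2), Nadia Petrov is treated as also owning Priya Petrov's interest in Meridian Group plc, giving 17% + 31% = 48%.
By sibling attribution (R2), Nadia Petrov is treated as also owning Priya Petrov's interest in Beacon Shipping BV, giving 19% + 22% = 41%.
Chain via Quarry Capital LLC (R1): 10% × 23% = 2.3% of Highfield Textiles S.p.A.
Chain via Meridian Group plc (R1): 48% × 11% = 5.28% of Highfield Textiles S.p.A.
Chain via Beacon Shipping BV (R1): 41% × 12% = 4.92% of Highfield Textiles S.p.A.
Aggregating (R3): 2.3% + 5.28% + 4.92% = 12.5%.

12.5%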